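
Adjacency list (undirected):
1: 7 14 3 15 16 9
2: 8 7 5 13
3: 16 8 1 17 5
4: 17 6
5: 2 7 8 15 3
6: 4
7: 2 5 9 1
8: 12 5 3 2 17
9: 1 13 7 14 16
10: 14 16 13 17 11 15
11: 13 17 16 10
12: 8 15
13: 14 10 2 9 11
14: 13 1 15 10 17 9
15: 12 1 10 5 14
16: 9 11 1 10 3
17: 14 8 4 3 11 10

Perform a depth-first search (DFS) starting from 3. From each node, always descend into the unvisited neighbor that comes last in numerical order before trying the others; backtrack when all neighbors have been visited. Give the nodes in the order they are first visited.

3 17 14 15 12 8 5 7 9 16 11 13 10 2 1 4 6

Visit 3
3 → 17
17 → 14
14 → 15
15 → 12
12 → 8
8 → 5
5 → 7
7 → 9
9 → 16
16 → 11
11 → 13
13 → 10
13 → 2
16 → 1
17 → 4
4 → 6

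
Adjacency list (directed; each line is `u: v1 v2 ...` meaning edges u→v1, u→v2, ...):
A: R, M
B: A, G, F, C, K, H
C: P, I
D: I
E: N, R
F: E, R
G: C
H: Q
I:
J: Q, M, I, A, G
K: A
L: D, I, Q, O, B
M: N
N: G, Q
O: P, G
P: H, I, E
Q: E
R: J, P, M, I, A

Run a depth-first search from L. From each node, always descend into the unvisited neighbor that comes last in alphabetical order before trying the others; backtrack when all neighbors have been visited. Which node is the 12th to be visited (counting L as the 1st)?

Visit L
L → Q
Q → E
E → R
R → P
P → I
P → H
R → M
M → N
N → G
G → C
R → J
J → A
L → O
L → D
L → B
B → K
B → F

Visit order: L, Q, E, R, P, I, H, M, N, G, C, J, A, O, D, B, K, F

J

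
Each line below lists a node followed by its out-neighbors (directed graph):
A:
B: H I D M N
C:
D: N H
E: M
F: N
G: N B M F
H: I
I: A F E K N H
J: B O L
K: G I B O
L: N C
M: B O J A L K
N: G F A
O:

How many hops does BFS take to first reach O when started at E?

Level 0: E
Level 1: M
Level 2: A, B, J, K, L, O
Level 3: C, D, G, H, I, N
Level 4: F
O first appears at level 2.

2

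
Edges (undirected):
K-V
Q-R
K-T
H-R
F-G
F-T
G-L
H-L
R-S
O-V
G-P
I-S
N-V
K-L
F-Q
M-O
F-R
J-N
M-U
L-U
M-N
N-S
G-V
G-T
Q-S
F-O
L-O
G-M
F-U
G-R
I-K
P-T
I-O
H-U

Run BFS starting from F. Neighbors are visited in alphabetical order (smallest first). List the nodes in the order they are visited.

F, G, O, Q, R, T, U, L, M, P, V, I, S, H, K, N, J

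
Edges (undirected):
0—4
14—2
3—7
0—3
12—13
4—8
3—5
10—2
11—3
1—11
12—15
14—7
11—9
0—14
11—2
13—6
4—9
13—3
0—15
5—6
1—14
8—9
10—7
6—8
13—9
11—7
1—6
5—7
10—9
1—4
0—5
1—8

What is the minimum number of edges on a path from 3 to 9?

2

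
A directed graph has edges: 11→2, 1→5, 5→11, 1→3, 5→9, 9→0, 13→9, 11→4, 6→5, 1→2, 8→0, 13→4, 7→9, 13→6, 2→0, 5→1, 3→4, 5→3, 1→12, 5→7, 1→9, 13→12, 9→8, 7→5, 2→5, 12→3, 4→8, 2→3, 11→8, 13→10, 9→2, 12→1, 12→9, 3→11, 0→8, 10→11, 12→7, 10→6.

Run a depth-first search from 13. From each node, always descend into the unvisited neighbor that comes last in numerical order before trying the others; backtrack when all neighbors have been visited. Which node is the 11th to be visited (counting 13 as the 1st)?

Visit 13
13 → 12
12 → 9
9 → 8
8 → 0
9 → 2
2 → 5
5 → 11
11 → 4
5 → 7
5 → 3
5 → 1
13 → 10
10 → 6

Visit order: 13, 12, 9, 8, 0, 2, 5, 11, 4, 7, 3, 1, 10, 6

3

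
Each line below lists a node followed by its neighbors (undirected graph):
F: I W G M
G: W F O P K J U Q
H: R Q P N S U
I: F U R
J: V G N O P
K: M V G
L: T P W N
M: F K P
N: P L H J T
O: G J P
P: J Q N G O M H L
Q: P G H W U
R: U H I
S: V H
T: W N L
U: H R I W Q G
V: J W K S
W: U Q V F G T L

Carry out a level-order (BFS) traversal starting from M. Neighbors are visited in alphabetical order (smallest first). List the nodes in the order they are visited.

Visit M; enqueue F, K, P → queue [F, K, P]
Visit F; enqueue G, I, W → queue [K, P, G, I, W]
Visit K; enqueue V → queue [P, G, I, W, V]
Visit P; enqueue H, J, L, N, O, Q → queue [G, I, W, V, H, J, L, N, O, Q]
Visit G; enqueue U → queue [I, W, V, H, J, L, N, O, Q, U]
Visit I; enqueue R → queue [W, V, H, J, L, N, O, Q, U, R]
Visit W; enqueue T → queue [V, H, J, L, N, O, Q, U, R, T]
Visit V; enqueue S → queue [H, J, L, N, O, Q, U, R, T, S]
Visit H → queue [J, L, N, O, Q, U, R, T, S]
Visit J → queue [L, N, O, Q, U, R, T, S]
Visit L → queue [N, O, Q, U, R, T, S]
Visit N → queue [O, Q, U, R, T, S]
Visit O → queue [Q, U, R, T, S]
Visit Q → queue [U, R, T, S]
Visit U → queue [R, T, S]
Visit R → queue [T, S]
Visit T → queue [S]
Visit S → queue []

M → F → K → P → G → I → W → V → H → J → L → N → O → Q → U → R → T → S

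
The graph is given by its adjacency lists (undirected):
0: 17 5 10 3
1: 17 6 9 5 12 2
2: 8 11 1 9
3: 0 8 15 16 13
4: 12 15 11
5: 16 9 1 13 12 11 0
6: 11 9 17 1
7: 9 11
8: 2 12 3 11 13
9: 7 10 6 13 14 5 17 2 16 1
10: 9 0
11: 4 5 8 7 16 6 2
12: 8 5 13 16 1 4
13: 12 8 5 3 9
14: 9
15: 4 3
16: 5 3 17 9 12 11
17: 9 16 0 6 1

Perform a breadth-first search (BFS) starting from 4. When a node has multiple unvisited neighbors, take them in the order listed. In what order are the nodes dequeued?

Visit 4; enqueue 12, 15, 11 → queue [12, 15, 11]
Visit 12; enqueue 8, 5, 13, 16, 1 → queue [15, 11, 8, 5, 13, 16, 1]
Visit 15; enqueue 3 → queue [11, 8, 5, 13, 16, 1, 3]
Visit 11; enqueue 7, 6, 2 → queue [8, 5, 13, 16, 1, 3, 7, 6, 2]
Visit 8 → queue [5, 13, 16, 1, 3, 7, 6, 2]
Visit 5; enqueue 9, 0 → queue [13, 16, 1, 3, 7, 6, 2, 9, 0]
Visit 13 → queue [16, 1, 3, 7, 6, 2, 9, 0]
Visit 16; enqueue 17 → queue [1, 3, 7, 6, 2, 9, 0, 17]
Visit 1 → queue [3, 7, 6, 2, 9, 0, 17]
Visit 3 → queue [7, 6, 2, 9, 0, 17]
Visit 7 → queue [6, 2, 9, 0, 17]
Visit 6 → queue [2, 9, 0, 17]
Visit 2 → queue [9, 0, 17]
Visit 9; enqueue 10, 14 → queue [0, 17, 10, 14]
Visit 0 → queue [17, 10, 14]
Visit 17 → queue [10, 14]
Visit 10 → queue [14]
Visit 14 → queue []

4, 12, 15, 11, 8, 5, 13, 16, 1, 3, 7, 6, 2, 9, 0, 17, 10, 14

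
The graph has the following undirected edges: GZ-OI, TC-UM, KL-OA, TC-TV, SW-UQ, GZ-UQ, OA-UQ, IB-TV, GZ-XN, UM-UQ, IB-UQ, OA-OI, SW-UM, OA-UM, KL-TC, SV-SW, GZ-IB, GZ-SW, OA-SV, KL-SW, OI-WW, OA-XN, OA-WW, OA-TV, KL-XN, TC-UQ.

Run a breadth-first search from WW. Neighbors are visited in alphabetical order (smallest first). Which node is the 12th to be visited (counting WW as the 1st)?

TC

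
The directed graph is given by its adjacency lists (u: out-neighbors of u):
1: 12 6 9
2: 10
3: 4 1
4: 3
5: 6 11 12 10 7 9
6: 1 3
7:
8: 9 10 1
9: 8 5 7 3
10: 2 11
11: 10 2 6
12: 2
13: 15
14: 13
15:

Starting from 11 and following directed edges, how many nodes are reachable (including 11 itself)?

12

BFS from 11 visits: 11, 10, 6, 2, 3, 1, 4, 12, 9, 8, 7, 5
Reachable nodes: 12 of 15 total.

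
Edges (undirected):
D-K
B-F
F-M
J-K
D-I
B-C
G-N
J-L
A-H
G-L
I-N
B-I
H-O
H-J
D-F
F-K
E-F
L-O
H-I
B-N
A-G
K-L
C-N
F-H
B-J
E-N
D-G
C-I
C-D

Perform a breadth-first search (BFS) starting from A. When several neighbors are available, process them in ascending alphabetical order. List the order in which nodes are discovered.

A G H D L N F I J O C K B E M

Visit A; enqueue G, H → queue [G, H]
Visit G; enqueue D, L, N → queue [H, D, L, N]
Visit H; enqueue F, I, J, O → queue [D, L, N, F, I, J, O]
Visit D; enqueue C, K → queue [L, N, F, I, J, O, C, K]
Visit L → queue [N, F, I, J, O, C, K]
Visit N; enqueue B, E → queue [F, I, J, O, C, K, B, E]
Visit F; enqueue M → queue [I, J, O, C, K, B, E, M]
Visit I → queue [J, O, C, K, B, E, M]
Visit J → queue [O, C, K, B, E, M]
Visit O → queue [C, K, B, E, M]
Visit C → queue [K, B, E, M]
Visit K → queue [B, E, M]
Visit B → queue [E, M]
Visit E → queue [M]
Visit M → queue []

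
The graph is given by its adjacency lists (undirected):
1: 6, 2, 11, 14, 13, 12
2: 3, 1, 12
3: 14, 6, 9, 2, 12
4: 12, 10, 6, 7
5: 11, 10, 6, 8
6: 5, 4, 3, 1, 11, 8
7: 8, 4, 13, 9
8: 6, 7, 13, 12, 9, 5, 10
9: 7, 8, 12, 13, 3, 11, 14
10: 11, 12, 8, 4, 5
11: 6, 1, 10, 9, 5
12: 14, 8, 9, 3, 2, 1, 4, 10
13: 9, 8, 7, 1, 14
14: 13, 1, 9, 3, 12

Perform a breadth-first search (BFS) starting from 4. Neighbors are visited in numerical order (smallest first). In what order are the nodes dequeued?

4 → 6 → 7 → 10 → 12 → 1 → 3 → 5 → 8 → 11 → 9 → 13 → 2 → 14

Visit 4; enqueue 6, 7, 10, 12 → queue [6, 7, 10, 12]
Visit 6; enqueue 1, 3, 5, 8, 11 → queue [7, 10, 12, 1, 3, 5, 8, 11]
Visit 7; enqueue 9, 13 → queue [10, 12, 1, 3, 5, 8, 11, 9, 13]
Visit 10 → queue [12, 1, 3, 5, 8, 11, 9, 13]
Visit 12; enqueue 2, 14 → queue [1, 3, 5, 8, 11, 9, 13, 2, 14]
Visit 1 → queue [3, 5, 8, 11, 9, 13, 2, 14]
Visit 3 → queue [5, 8, 11, 9, 13, 2, 14]
Visit 5 → queue [8, 11, 9, 13, 2, 14]
Visit 8 → queue [11, 9, 13, 2, 14]
Visit 11 → queue [9, 13, 2, 14]
Visit 9 → queue [13, 2, 14]
Visit 13 → queue [2, 14]
Visit 2 → queue [14]
Visit 14 → queue []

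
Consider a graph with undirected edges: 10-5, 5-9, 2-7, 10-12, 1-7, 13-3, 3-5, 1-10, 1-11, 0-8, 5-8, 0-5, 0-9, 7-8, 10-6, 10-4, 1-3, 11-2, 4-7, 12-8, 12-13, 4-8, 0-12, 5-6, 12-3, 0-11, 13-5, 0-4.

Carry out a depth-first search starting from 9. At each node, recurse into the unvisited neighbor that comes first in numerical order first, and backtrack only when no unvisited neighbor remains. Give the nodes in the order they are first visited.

9, 0, 4, 7, 1, 3, 5, 6, 10, 12, 8, 13, 11, 2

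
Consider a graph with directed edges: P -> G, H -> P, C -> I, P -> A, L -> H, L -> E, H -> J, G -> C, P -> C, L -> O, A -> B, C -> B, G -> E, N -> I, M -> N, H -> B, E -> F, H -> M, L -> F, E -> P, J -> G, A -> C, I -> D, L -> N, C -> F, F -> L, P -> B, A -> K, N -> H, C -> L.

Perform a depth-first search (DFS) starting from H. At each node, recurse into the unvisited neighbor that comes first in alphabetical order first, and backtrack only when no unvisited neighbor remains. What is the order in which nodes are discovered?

H B J G C F L E P A K N I D O M

Visit H
H → B
H → J
J → G
G → C
C → F
F → L
L → E
E → P
P → A
A → K
L → N
N → I
I → D
L → O
H → M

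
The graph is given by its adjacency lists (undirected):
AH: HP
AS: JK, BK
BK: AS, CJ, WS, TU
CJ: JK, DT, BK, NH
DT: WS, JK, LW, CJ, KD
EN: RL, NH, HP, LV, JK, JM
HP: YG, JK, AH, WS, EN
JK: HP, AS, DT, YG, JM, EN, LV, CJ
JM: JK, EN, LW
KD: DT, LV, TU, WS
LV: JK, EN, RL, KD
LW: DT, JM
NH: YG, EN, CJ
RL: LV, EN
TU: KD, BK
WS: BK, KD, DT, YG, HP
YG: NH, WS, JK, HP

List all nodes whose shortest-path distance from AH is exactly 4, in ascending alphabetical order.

LW, TU

Level 0: AH
Level 1: HP
Level 2: EN, JK, WS, YG
Level 3: AS, BK, CJ, DT, JM, KD, LV, NH, RL
Level 4: LW, TU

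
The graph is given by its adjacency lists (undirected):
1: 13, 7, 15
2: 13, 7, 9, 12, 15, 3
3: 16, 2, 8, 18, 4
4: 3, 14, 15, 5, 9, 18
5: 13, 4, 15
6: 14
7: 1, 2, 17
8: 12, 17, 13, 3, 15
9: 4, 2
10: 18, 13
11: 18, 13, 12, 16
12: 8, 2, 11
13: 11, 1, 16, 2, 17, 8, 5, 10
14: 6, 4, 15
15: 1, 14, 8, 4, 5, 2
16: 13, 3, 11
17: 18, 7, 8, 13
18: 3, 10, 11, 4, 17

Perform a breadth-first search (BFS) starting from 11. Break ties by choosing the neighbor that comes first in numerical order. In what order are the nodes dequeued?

Visit 11; enqueue 12, 13, 16, 18 → queue [12, 13, 16, 18]
Visit 12; enqueue 2, 8 → queue [13, 16, 18, 2, 8]
Visit 13; enqueue 1, 5, 10, 17 → queue [16, 18, 2, 8, 1, 5, 10, 17]
Visit 16; enqueue 3 → queue [18, 2, 8, 1, 5, 10, 17, 3]
Visit 18; enqueue 4 → queue [2, 8, 1, 5, 10, 17, 3, 4]
Visit 2; enqueue 7, 9, 15 → queue [8, 1, 5, 10, 17, 3, 4, 7, 9, 15]
Visit 8 → queue [1, 5, 10, 17, 3, 4, 7, 9, 15]
Visit 1 → queue [5, 10, 17, 3, 4, 7, 9, 15]
Visit 5 → queue [10, 17, 3, 4, 7, 9, 15]
Visit 10 → queue [17, 3, 4, 7, 9, 15]
Visit 17 → queue [3, 4, 7, 9, 15]
Visit 3 → queue [4, 7, 9, 15]
Visit 4; enqueue 14 → queue [7, 9, 15, 14]
Visit 7 → queue [9, 15, 14]
Visit 9 → queue [15, 14]
Visit 15 → queue [14]
Visit 14; enqueue 6 → queue [6]
Visit 6 → queue []

11 12 13 16 18 2 8 1 5 10 17 3 4 7 9 15 14 6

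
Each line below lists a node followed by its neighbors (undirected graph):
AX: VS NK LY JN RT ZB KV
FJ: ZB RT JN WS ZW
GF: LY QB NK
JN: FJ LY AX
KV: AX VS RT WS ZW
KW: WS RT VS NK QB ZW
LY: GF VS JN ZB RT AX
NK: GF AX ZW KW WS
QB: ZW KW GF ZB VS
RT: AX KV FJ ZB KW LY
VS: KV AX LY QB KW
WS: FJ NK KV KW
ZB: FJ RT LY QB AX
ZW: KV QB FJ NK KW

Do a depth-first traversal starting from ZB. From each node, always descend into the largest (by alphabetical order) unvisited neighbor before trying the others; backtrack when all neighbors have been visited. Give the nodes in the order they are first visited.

ZB, RT, LY, VS, QB, ZW, NK, WS, KW, KV, AX, JN, FJ, GF

Visit ZB
ZB → RT
RT → LY
LY → VS
VS → QB
QB → ZW
ZW → NK
NK → WS
WS → KW
WS → KV
KV → AX
AX → JN
JN → FJ
NK → GF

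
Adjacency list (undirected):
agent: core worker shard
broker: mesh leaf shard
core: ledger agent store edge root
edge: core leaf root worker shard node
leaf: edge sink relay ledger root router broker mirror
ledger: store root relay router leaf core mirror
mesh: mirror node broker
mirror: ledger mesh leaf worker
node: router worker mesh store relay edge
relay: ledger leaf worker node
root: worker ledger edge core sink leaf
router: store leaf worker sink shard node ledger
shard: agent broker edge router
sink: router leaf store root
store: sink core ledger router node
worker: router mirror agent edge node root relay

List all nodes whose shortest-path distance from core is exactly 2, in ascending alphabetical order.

Level 0: core
Level 1: agent, edge, ledger, root, store
Level 2: leaf, mirror, node, relay, router, shard, sink, worker
Level 3: broker, mesh

leaf, mirror, node, relay, router, shard, sink, worker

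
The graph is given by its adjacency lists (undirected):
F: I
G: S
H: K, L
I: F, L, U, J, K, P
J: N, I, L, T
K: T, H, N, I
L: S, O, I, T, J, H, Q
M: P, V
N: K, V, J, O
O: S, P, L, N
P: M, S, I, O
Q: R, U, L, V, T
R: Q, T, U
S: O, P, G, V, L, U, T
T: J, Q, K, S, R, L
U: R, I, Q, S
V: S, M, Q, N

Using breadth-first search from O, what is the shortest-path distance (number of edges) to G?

Level 0: O
Level 1: L, N, P, S
Level 2: G, H, I, J, K, M, Q, T, U, V
Level 3: F, R
G first appears at level 2.

2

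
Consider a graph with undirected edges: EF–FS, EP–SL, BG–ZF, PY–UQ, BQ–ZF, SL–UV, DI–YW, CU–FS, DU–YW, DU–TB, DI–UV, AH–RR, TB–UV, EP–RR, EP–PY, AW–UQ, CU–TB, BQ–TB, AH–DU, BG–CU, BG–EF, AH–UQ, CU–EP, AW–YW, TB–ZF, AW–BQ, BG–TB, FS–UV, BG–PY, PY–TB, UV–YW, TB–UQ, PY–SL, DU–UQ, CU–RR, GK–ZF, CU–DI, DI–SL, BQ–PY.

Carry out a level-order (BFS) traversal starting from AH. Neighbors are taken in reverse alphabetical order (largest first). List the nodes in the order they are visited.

AH, UQ, RR, DU, TB, PY, AW, EP, CU, YW, ZF, UV, BQ, BG, SL, FS, DI, GK, EF

Visit AH; enqueue UQ, RR, DU → queue [UQ, RR, DU]
Visit UQ; enqueue TB, PY, AW → queue [RR, DU, TB, PY, AW]
Visit RR; enqueue EP, CU → queue [DU, TB, PY, AW, EP, CU]
Visit DU; enqueue YW → queue [TB, PY, AW, EP, CU, YW]
Visit TB; enqueue ZF, UV, BQ, BG → queue [PY, AW, EP, CU, YW, ZF, UV, BQ, BG]
Visit PY; enqueue SL → queue [AW, EP, CU, YW, ZF, UV, BQ, BG, SL]
Visit AW → queue [EP, CU, YW, ZF, UV, BQ, BG, SL]
Visit EP → queue [CU, YW, ZF, UV, BQ, BG, SL]
Visit CU; enqueue FS, DI → queue [YW, ZF, UV, BQ, BG, SL, FS, DI]
Visit YW → queue [ZF, UV, BQ, BG, SL, FS, DI]
Visit ZF; enqueue GK → queue [UV, BQ, BG, SL, FS, DI, GK]
Visit UV → queue [BQ, BG, SL, FS, DI, GK]
Visit BQ → queue [BG, SL, FS, DI, GK]
Visit BG; enqueue EF → queue [SL, FS, DI, GK, EF]
Visit SL → queue [FS, DI, GK, EF]
Visit FS → queue [DI, GK, EF]
Visit DI → queue [GK, EF]
Visit GK → queue [EF]
Visit EF → queue []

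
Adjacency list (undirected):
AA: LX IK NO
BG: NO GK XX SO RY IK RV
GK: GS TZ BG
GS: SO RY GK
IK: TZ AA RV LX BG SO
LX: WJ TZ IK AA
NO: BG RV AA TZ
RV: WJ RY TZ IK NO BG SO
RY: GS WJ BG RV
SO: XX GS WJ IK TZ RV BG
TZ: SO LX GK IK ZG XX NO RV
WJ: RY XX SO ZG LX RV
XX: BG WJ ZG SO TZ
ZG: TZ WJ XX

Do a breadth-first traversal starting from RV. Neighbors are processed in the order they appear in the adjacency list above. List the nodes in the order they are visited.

Visit RV; enqueue WJ, RY, TZ, IK, NO, BG, SO → queue [WJ, RY, TZ, IK, NO, BG, SO]
Visit WJ; enqueue XX, ZG, LX → queue [RY, TZ, IK, NO, BG, SO, XX, ZG, LX]
Visit RY; enqueue GS → queue [TZ, IK, NO, BG, SO, XX, ZG, LX, GS]
Visit TZ; enqueue GK → queue [IK, NO, BG, SO, XX, ZG, LX, GS, GK]
Visit IK; enqueue AA → queue [NO, BG, SO, XX, ZG, LX, GS, GK, AA]
Visit NO → queue [BG, SO, XX, ZG, LX, GS, GK, AA]
Visit BG → queue [SO, XX, ZG, LX, GS, GK, AA]
Visit SO → queue [XX, ZG, LX, GS, GK, AA]
Visit XX → queue [ZG, LX, GS, GK, AA]
Visit ZG → queue [LX, GS, GK, AA]
Visit LX → queue [GS, GK, AA]
Visit GS → queue [GK, AA]
Visit GK → queue [AA]
Visit AA → queue []

RV → WJ → RY → TZ → IK → NO → BG → SO → XX → ZG → LX → GS → GK → AA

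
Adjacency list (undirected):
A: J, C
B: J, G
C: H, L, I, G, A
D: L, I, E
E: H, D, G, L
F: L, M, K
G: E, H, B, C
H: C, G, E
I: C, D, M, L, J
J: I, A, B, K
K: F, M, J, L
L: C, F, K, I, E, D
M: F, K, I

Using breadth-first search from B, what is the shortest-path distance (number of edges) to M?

3

Level 0: B
Level 1: G, J
Level 2: A, C, E, H, I, K
Level 3: D, F, L, M
M first appears at level 3.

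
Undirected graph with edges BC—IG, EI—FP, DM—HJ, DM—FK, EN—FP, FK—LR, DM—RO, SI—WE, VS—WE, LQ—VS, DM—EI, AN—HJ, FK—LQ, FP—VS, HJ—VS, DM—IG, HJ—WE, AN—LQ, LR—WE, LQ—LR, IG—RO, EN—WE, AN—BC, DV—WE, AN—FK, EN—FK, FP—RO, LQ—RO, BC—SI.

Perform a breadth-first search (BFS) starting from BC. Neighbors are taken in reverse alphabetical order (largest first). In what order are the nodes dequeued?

BC → SI → IG → AN → WE → RO → DM → LQ → HJ → FK → VS → LR → EN → DV → FP → EI

Visit BC; enqueue SI, IG, AN → queue [SI, IG, AN]
Visit SI; enqueue WE → queue [IG, AN, WE]
Visit IG; enqueue RO, DM → queue [AN, WE, RO, DM]
Visit AN; enqueue LQ, HJ, FK → queue [WE, RO, DM, LQ, HJ, FK]
Visit WE; enqueue VS, LR, EN, DV → queue [RO, DM, LQ, HJ, FK, VS, LR, EN, DV]
Visit RO; enqueue FP → queue [DM, LQ, HJ, FK, VS, LR, EN, DV, FP]
Visit DM; enqueue EI → queue [LQ, HJ, FK, VS, LR, EN, DV, FP, EI]
Visit LQ → queue [HJ, FK, VS, LR, EN, DV, FP, EI]
Visit HJ → queue [FK, VS, LR, EN, DV, FP, EI]
Visit FK → queue [VS, LR, EN, DV, FP, EI]
Visit VS → queue [LR, EN, DV, FP, EI]
Visit LR → queue [EN, DV, FP, EI]
Visit EN → queue [DV, FP, EI]
Visit DV → queue [FP, EI]
Visit FP → queue [EI]
Visit EI → queue []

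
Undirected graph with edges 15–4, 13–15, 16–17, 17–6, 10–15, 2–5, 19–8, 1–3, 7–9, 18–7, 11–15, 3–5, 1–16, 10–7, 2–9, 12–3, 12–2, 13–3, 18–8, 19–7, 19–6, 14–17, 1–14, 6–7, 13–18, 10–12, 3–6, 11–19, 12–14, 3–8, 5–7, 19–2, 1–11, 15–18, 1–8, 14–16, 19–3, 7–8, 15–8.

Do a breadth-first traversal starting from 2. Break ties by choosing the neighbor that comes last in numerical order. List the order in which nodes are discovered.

2 → 19 → 12 → 9 → 5 → 11 → 8 → 7 → 6 → 3 → 14 → 10 → 15 → 1 → 18 → 17 → 13 → 16 → 4

Visit 2; enqueue 19, 12, 9, 5 → queue [19, 12, 9, 5]
Visit 19; enqueue 11, 8, 7, 6, 3 → queue [12, 9, 5, 11, 8, 7, 6, 3]
Visit 12; enqueue 14, 10 → queue [9, 5, 11, 8, 7, 6, 3, 14, 10]
Visit 9 → queue [5, 11, 8, 7, 6, 3, 14, 10]
Visit 5 → queue [11, 8, 7, 6, 3, 14, 10]
Visit 11; enqueue 15, 1 → queue [8, 7, 6, 3, 14, 10, 15, 1]
Visit 8; enqueue 18 → queue [7, 6, 3, 14, 10, 15, 1, 18]
Visit 7 → queue [6, 3, 14, 10, 15, 1, 18]
Visit 6; enqueue 17 → queue [3, 14, 10, 15, 1, 18, 17]
Visit 3; enqueue 13 → queue [14, 10, 15, 1, 18, 17, 13]
Visit 14; enqueue 16 → queue [10, 15, 1, 18, 17, 13, 16]
Visit 10 → queue [15, 1, 18, 17, 13, 16]
Visit 15; enqueue 4 → queue [1, 18, 17, 13, 16, 4]
Visit 1 → queue [18, 17, 13, 16, 4]
Visit 18 → queue [17, 13, 16, 4]
Visit 17 → queue [13, 16, 4]
Visit 13 → queue [16, 4]
Visit 16 → queue [4]
Visit 4 → queue []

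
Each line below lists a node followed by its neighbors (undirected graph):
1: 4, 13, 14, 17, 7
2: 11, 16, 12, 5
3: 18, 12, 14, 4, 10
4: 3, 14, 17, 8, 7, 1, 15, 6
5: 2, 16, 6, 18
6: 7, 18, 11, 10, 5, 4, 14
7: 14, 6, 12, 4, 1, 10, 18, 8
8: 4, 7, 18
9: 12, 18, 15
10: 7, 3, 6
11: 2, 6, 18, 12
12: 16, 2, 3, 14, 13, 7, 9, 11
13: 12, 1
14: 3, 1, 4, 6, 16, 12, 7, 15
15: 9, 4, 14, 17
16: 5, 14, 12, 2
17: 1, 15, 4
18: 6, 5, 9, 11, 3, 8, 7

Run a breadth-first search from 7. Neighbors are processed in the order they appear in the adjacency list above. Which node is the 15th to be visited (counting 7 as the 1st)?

2

Visit 7; enqueue 14, 6, 12, 4, 1, 10, 18, 8 → queue [14, 6, 12, 4, 1, 10, 18, 8]
Visit 14; enqueue 3, 16, 15 → queue [6, 12, 4, 1, 10, 18, 8, 3, 16, 15]
Visit 6; enqueue 11, 5 → queue [12, 4, 1, 10, 18, 8, 3, 16, 15, 11, 5]
Visit 12; enqueue 2, 13, 9 → queue [4, 1, 10, 18, 8, 3, 16, 15, 11, 5, 2, 13, 9]
Visit 4; enqueue 17 → queue [1, 10, 18, 8, 3, 16, 15, 11, 5, 2, 13, 9, 17]
Visit 1 → queue [10, 18, 8, 3, 16, 15, 11, 5, 2, 13, 9, 17]
Visit 10 → queue [18, 8, 3, 16, 15, 11, 5, 2, 13, 9, 17]
Visit 18 → queue [8, 3, 16, 15, 11, 5, 2, 13, 9, 17]
Visit 8 → queue [3, 16, 15, 11, 5, 2, 13, 9, 17]
Visit 3 → queue [16, 15, 11, 5, 2, 13, 9, 17]
Visit 16 → queue [15, 11, 5, 2, 13, 9, 17]
Visit 15 → queue [11, 5, 2, 13, 9, 17]
Visit 11 → queue [5, 2, 13, 9, 17]
Visit 5 → queue [2, 13, 9, 17]
Visit 2 → queue [13, 9, 17]
Visit 13 → queue [9, 17]
Visit 9 → queue [17]
Visit 17 → queue []

Visit order: 7, 14, 6, 12, 4, 1, 10, 18, 8, 3, 16, 15, 11, 5, 2, 13, 9, 17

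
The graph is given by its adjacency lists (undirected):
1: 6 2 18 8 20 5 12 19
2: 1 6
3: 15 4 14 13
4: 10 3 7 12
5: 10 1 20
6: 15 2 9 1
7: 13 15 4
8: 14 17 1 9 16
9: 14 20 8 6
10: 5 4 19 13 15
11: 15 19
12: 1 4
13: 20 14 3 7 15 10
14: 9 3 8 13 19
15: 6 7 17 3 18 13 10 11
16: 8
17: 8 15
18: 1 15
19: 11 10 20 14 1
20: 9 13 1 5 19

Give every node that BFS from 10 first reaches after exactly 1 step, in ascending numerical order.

Level 0: 10
Level 1: 4, 5, 13, 15, 19
Level 2: 1, 3, 6, 7, 11, 12, 14, 17, 18, 20
Level 3: 2, 8, 9
Level 4: 16

4, 5, 13, 15, 19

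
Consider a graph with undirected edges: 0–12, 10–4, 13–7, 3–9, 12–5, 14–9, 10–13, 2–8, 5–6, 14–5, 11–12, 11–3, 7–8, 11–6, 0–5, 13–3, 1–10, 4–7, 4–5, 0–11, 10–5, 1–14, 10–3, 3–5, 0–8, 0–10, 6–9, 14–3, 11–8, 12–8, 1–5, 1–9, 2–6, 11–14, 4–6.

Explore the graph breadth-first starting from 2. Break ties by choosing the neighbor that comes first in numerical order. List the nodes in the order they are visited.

2, 6, 8, 4, 5, 9, 11, 0, 7, 12, 10, 1, 3, 14, 13

Visit 2; enqueue 6, 8 → queue [6, 8]
Visit 6; enqueue 4, 5, 9, 11 → queue [8, 4, 5, 9, 11]
Visit 8; enqueue 0, 7, 12 → queue [4, 5, 9, 11, 0, 7, 12]
Visit 4; enqueue 10 → queue [5, 9, 11, 0, 7, 12, 10]
Visit 5; enqueue 1, 3, 14 → queue [9, 11, 0, 7, 12, 10, 1, 3, 14]
Visit 9 → queue [11, 0, 7, 12, 10, 1, 3, 14]
Visit 11 → queue [0, 7, 12, 10, 1, 3, 14]
Visit 0 → queue [7, 12, 10, 1, 3, 14]
Visit 7; enqueue 13 → queue [12, 10, 1, 3, 14, 13]
Visit 12 → queue [10, 1, 3, 14, 13]
Visit 10 → queue [1, 3, 14, 13]
Visit 1 → queue [3, 14, 13]
Visit 3 → queue [14, 13]
Visit 14 → queue [13]
Visit 13 → queue []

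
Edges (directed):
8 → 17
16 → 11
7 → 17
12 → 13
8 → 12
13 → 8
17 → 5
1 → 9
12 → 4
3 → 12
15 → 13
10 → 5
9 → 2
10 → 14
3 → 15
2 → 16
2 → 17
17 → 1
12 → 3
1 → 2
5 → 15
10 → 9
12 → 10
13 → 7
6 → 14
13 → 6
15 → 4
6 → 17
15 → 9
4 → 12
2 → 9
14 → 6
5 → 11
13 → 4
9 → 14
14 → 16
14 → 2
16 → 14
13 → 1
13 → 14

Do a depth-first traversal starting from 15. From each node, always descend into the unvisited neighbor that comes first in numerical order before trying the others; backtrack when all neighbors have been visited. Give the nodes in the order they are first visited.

15, 4, 12, 3, 10, 5, 11, 9, 2, 16, 14, 6, 17, 1, 13, 7, 8

Visit 15
15 → 4
4 → 12
12 → 3
12 → 10
10 → 5
5 → 11
10 → 9
9 → 2
2 → 16
16 → 14
14 → 6
6 → 17
17 → 1
12 → 13
13 → 7
13 → 8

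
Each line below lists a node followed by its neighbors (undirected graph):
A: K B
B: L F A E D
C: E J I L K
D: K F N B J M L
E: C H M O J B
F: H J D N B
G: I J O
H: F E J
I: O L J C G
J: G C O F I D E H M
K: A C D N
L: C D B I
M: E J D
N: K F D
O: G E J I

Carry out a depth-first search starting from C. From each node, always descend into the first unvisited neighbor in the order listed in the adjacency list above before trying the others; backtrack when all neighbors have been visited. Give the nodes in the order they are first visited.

C → E → H → F → J → G → I → O → L → D → K → A → B → N → M

Visit C
C → E
E → H
H → F
F → J
J → G
G → I
I → O
I → L
L → D
D → K
K → A
A → B
K → N
D → M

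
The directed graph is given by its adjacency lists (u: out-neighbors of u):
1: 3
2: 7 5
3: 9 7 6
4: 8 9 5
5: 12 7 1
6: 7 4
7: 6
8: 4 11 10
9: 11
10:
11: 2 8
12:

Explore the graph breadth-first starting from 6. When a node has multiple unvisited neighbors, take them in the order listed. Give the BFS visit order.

6, 7, 4, 8, 9, 5, 11, 10, 12, 1, 2, 3

Visit 6; enqueue 7, 4 → queue [7, 4]
Visit 7 → queue [4]
Visit 4; enqueue 8, 9, 5 → queue [8, 9, 5]
Visit 8; enqueue 11, 10 → queue [9, 5, 11, 10]
Visit 9 → queue [5, 11, 10]
Visit 5; enqueue 12, 1 → queue [11, 10, 12, 1]
Visit 11; enqueue 2 → queue [10, 12, 1, 2]
Visit 10 → queue [12, 1, 2]
Visit 12 → queue [1, 2]
Visit 1; enqueue 3 → queue [2, 3]
Visit 2 → queue [3]
Visit 3 → queue []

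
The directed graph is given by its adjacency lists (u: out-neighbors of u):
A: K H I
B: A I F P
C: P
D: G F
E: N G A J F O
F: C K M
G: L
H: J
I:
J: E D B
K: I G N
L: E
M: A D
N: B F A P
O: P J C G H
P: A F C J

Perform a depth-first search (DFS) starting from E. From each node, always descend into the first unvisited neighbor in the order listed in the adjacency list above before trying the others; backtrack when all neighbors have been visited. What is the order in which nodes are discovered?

Visit E
E → N
N → B
B → A
A → K
K → I
K → G
G → L
A → H
H → J
J → D
D → F
F → C
C → P
F → M
E → O

E → N → B → A → K → I → G → L → H → J → D → F → C → P → M → O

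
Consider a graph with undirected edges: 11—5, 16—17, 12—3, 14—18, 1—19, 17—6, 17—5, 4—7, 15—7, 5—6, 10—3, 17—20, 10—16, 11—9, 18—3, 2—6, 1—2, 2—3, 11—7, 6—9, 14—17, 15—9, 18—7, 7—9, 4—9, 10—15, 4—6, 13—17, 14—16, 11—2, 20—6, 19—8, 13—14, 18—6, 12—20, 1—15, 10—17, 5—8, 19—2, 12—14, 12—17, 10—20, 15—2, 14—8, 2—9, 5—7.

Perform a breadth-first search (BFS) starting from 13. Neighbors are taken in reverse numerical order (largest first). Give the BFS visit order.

Visit 13; enqueue 17, 14 → queue [17, 14]
Visit 17; enqueue 20, 16, 12, 10, 6, 5 → queue [14, 20, 16, 12, 10, 6, 5]
Visit 14; enqueue 18, 8 → queue [20, 16, 12, 10, 6, 5, 18, 8]
Visit 20 → queue [16, 12, 10, 6, 5, 18, 8]
Visit 16 → queue [12, 10, 6, 5, 18, 8]
Visit 12; enqueue 3 → queue [10, 6, 5, 18, 8, 3]
Visit 10; enqueue 15 → queue [6, 5, 18, 8, 3, 15]
Visit 6; enqueue 9, 4, 2 → queue [5, 18, 8, 3, 15, 9, 4, 2]
Visit 5; enqueue 11, 7 → queue [18, 8, 3, 15, 9, 4, 2, 11, 7]
Visit 18 → queue [8, 3, 15, 9, 4, 2, 11, 7]
Visit 8; enqueue 19 → queue [3, 15, 9, 4, 2, 11, 7, 19]
Visit 3 → queue [15, 9, 4, 2, 11, 7, 19]
Visit 15; enqueue 1 → queue [9, 4, 2, 11, 7, 19, 1]
Visit 9 → queue [4, 2, 11, 7, 19, 1]
Visit 4 → queue [2, 11, 7, 19, 1]
Visit 2 → queue [11, 7, 19, 1]
Visit 11 → queue [7, 19, 1]
Visit 7 → queue [19, 1]
Visit 19 → queue [1]
Visit 1 → queue []

13 -> 17 -> 14 -> 20 -> 16 -> 12 -> 10 -> 6 -> 5 -> 18 -> 8 -> 3 -> 15 -> 9 -> 4 -> 2 -> 11 -> 7 -> 19 -> 1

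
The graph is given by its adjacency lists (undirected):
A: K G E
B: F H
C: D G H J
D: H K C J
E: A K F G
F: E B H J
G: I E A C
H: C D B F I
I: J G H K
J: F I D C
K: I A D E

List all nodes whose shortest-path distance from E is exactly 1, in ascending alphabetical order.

Level 0: E
Level 1: A, F, G, K
Level 2: B, C, D, H, I, J

A, F, G, K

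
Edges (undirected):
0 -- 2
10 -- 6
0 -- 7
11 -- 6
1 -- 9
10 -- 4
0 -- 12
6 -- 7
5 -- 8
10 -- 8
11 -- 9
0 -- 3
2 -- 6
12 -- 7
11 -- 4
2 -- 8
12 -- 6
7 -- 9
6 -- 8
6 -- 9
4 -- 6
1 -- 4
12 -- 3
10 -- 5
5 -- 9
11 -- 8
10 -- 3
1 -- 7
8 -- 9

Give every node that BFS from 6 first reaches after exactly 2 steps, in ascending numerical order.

Level 0: 6
Level 1: 2, 4, 7, 8, 9, 10, 11, 12
Level 2: 0, 1, 3, 5

0, 1, 3, 5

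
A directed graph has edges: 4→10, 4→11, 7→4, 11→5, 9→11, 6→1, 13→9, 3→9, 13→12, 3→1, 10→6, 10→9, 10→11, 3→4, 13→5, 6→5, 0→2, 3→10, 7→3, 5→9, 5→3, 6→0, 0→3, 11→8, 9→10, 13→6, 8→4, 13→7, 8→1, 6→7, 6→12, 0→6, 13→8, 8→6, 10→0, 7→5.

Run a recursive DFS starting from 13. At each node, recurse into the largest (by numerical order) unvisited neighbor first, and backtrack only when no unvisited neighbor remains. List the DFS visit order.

Visit 13
13 → 12
13 → 9
9 → 11
11 → 8
8 → 6
6 → 7
7 → 5
5 → 3
3 → 10
10 → 0
0 → 2
3 → 4
3 → 1

13, 12, 9, 11, 8, 6, 7, 5, 3, 10, 0, 2, 4, 1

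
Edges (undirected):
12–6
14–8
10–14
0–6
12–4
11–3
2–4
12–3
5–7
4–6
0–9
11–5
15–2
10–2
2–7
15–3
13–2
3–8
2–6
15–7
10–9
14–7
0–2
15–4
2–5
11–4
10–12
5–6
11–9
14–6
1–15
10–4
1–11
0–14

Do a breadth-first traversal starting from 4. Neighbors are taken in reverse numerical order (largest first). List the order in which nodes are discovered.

Visit 4; enqueue 15, 12, 11, 10, 6, 2 → queue [15, 12, 11, 10, 6, 2]
Visit 15; enqueue 7, 3, 1 → queue [12, 11, 10, 6, 2, 7, 3, 1]
Visit 12 → queue [11, 10, 6, 2, 7, 3, 1]
Visit 11; enqueue 9, 5 → queue [10, 6, 2, 7, 3, 1, 9, 5]
Visit 10; enqueue 14 → queue [6, 2, 7, 3, 1, 9, 5, 14]
Visit 6; enqueue 0 → queue [2, 7, 3, 1, 9, 5, 14, 0]
Visit 2; enqueue 13 → queue [7, 3, 1, 9, 5, 14, 0, 13]
Visit 7 → queue [3, 1, 9, 5, 14, 0, 13]
Visit 3; enqueue 8 → queue [1, 9, 5, 14, 0, 13, 8]
Visit 1 → queue [9, 5, 14, 0, 13, 8]
Visit 9 → queue [5, 14, 0, 13, 8]
Visit 5 → queue [14, 0, 13, 8]
Visit 14 → queue [0, 13, 8]
Visit 0 → queue [13, 8]
Visit 13 → queue [8]
Visit 8 → queue []

4 -> 15 -> 12 -> 11 -> 10 -> 6 -> 2 -> 7 -> 3 -> 1 -> 9 -> 5 -> 14 -> 0 -> 13 -> 8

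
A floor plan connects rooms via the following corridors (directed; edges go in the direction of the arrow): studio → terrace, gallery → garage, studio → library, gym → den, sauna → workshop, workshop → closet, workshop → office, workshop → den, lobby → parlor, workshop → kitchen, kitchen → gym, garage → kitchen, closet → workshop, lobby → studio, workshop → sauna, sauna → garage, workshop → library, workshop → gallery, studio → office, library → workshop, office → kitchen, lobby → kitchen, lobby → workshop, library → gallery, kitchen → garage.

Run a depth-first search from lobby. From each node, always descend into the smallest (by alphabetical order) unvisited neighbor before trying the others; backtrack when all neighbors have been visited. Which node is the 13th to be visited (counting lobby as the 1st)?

sauna

Visit lobby
lobby → kitchen
kitchen → garage
kitchen → gym
gym → den
lobby → parlor
lobby → studio
studio → library
library → gallery
library → workshop
workshop → closet
workshop → office
workshop → sauna
studio → terrace

Visit order: lobby, kitchen, garage, gym, den, parlor, studio, library, gallery, workshop, closet, office, sauna, terrace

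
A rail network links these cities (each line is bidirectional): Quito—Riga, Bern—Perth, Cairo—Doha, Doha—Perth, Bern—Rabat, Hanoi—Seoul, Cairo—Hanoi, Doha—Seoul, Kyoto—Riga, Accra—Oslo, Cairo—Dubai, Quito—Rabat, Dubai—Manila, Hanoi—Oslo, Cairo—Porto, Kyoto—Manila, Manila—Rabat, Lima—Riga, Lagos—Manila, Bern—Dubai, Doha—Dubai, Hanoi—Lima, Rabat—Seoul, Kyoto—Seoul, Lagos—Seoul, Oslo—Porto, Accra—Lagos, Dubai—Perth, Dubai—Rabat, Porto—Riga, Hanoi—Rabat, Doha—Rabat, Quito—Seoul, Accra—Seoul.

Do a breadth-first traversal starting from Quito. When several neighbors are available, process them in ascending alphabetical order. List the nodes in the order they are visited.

Quito, Rabat, Riga, Seoul, Bern, Doha, Dubai, Hanoi, Manila, Kyoto, Lima, Porto, Accra, Lagos, Perth, Cairo, Oslo

Visit Quito; enqueue Rabat, Riga, Seoul → queue [Rabat, Riga, Seoul]
Visit Rabat; enqueue Bern, Doha, Dubai, Hanoi, Manila → queue [Riga, Seoul, Bern, Doha, Dubai, Hanoi, Manila]
Visit Riga; enqueue Kyoto, Lima, Porto → queue [Seoul, Bern, Doha, Dubai, Hanoi, Manila, Kyoto, Lima, Porto]
Visit Seoul; enqueue Accra, Lagos → queue [Bern, Doha, Dubai, Hanoi, Manila, Kyoto, Lima, Porto, Accra, Lagos]
Visit Bern; enqueue Perth → queue [Doha, Dubai, Hanoi, Manila, Kyoto, Lima, Porto, Accra, Lagos, Perth]
Visit Doha; enqueue Cairo → queue [Dubai, Hanoi, Manila, Kyoto, Lima, Porto, Accra, Lagos, Perth, Cairo]
Visit Dubai → queue [Hanoi, Manila, Kyoto, Lima, Porto, Accra, Lagos, Perth, Cairo]
Visit Hanoi; enqueue Oslo → queue [Manila, Kyoto, Lima, Porto, Accra, Lagos, Perth, Cairo, Oslo]
Visit Manila → queue [Kyoto, Lima, Porto, Accra, Lagos, Perth, Cairo, Oslo]
Visit Kyoto → queue [Lima, Porto, Accra, Lagos, Perth, Cairo, Oslo]
Visit Lima → queue [Porto, Accra, Lagos, Perth, Cairo, Oslo]
Visit Porto → queue [Accra, Lagos, Perth, Cairo, Oslo]
Visit Accra → queue [Lagos, Perth, Cairo, Oslo]
Visit Lagos → queue [Perth, Cairo, Oslo]
Visit Perth → queue [Cairo, Oslo]
Visit Cairo → queue [Oslo]
Visit Oslo → queue []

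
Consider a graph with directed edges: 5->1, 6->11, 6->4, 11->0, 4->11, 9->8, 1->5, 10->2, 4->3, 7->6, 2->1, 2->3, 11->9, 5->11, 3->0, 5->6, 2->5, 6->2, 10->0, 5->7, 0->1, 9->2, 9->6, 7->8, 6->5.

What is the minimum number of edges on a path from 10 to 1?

2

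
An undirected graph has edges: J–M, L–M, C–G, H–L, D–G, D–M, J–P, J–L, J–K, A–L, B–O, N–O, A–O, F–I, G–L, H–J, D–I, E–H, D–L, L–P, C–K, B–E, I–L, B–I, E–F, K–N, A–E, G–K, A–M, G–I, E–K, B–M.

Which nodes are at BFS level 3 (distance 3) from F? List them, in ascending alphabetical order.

C, J, M, N, O, P

Level 0: F
Level 1: E, I
Level 2: A, B, D, G, H, K, L
Level 3: C, J, M, N, O, P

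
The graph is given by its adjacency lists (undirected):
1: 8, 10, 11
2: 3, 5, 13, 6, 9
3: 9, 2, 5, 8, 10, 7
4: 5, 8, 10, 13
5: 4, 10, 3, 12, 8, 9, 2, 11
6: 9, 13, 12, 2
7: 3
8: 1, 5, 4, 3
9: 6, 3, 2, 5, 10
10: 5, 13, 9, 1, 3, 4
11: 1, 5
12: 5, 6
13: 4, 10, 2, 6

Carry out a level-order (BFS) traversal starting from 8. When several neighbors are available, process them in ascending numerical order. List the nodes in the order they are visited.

Visit 8; enqueue 1, 3, 4, 5 → queue [1, 3, 4, 5]
Visit 1; enqueue 10, 11 → queue [3, 4, 5, 10, 11]
Visit 3; enqueue 2, 7, 9 → queue [4, 5, 10, 11, 2, 7, 9]
Visit 4; enqueue 13 → queue [5, 10, 11, 2, 7, 9, 13]
Visit 5; enqueue 12 → queue [10, 11, 2, 7, 9, 13, 12]
Visit 10 → queue [11, 2, 7, 9, 13, 12]
Visit 11 → queue [2, 7, 9, 13, 12]
Visit 2; enqueue 6 → queue [7, 9, 13, 12, 6]
Visit 7 → queue [9, 13, 12, 6]
Visit 9 → queue [13, 12, 6]
Visit 13 → queue [12, 6]
Visit 12 → queue [6]
Visit 6 → queue []

8, 1, 3, 4, 5, 10, 11, 2, 7, 9, 13, 12, 6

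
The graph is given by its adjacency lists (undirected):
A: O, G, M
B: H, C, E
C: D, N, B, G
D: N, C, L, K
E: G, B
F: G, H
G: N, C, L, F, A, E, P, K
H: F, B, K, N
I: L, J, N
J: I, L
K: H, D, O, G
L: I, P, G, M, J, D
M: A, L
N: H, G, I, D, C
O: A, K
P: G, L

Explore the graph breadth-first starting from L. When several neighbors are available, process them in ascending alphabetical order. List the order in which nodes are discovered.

L -> D -> G -> I -> J -> M -> P -> C -> K -> N -> A -> E -> F -> B -> H -> O

Visit L; enqueue D, G, I, J, M, P → queue [D, G, I, J, M, P]
Visit D; enqueue C, K, N → queue [G, I, J, M, P, C, K, N]
Visit G; enqueue A, E, F → queue [I, J, M, P, C, K, N, A, E, F]
Visit I → queue [J, M, P, C, K, N, A, E, F]
Visit J → queue [M, P, C, K, N, A, E, F]
Visit M → queue [P, C, K, N, A, E, F]
Visit P → queue [C, K, N, A, E, F]
Visit C; enqueue B → queue [K, N, A, E, F, B]
Visit K; enqueue H, O → queue [N, A, E, F, B, H, O]
Visit N → queue [A, E, F, B, H, O]
Visit A → queue [E, F, B, H, O]
Visit E → queue [F, B, H, O]
Visit F → queue [B, H, O]
Visit B → queue [H, O]
Visit H → queue [O]
Visit O → queue []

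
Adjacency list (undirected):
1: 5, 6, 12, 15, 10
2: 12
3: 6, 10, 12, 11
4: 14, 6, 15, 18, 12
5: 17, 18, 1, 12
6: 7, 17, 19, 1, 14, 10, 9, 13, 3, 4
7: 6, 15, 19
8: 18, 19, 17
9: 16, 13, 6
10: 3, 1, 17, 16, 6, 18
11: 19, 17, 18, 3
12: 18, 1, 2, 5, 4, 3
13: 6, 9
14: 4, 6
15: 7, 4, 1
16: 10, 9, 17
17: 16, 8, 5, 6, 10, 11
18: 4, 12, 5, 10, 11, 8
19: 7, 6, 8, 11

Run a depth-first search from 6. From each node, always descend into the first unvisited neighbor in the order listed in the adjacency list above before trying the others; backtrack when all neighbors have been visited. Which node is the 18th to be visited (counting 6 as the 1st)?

13

Visit 6
6 → 7
7 → 15
15 → 4
4 → 14
4 → 18
18 → 12
12 → 1
1 → 5
5 → 17
17 → 16
16 → 10
10 → 3
3 → 11
11 → 19
19 → 8
16 → 9
9 → 13
12 → 2

Visit order: 6, 7, 15, 4, 14, 18, 12, 1, 5, 17, 16, 10, 3, 11, 19, 8, 9, 13, 2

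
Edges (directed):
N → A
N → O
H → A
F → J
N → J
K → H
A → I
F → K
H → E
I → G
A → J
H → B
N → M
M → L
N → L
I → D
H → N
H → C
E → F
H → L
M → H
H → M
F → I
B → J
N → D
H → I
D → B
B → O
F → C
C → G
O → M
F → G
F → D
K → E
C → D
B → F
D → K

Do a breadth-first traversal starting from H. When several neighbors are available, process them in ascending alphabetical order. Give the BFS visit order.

Visit H; enqueue A, B, C, E, I, L, M, N → queue [A, B, C, E, I, L, M, N]
Visit A; enqueue J → queue [B, C, E, I, L, M, N, J]
Visit B; enqueue F, O → queue [C, E, I, L, M, N, J, F, O]
Visit C; enqueue D, G → queue [E, I, L, M, N, J, F, O, D, G]
Visit E → queue [I, L, M, N, J, F, O, D, G]
Visit I → queue [L, M, N, J, F, O, D, G]
Visit L → queue [M, N, J, F, O, D, G]
Visit M → queue [N, J, F, O, D, G]
Visit N → queue [J, F, O, D, G]
Visit J → queue [F, O, D, G]
Visit F; enqueue K → queue [O, D, G, K]
Visit O → queue [D, G, K]
Visit D → queue [G, K]
Visit G → queue [K]
Visit K → queue []

H A B C E I L M N J F O D G K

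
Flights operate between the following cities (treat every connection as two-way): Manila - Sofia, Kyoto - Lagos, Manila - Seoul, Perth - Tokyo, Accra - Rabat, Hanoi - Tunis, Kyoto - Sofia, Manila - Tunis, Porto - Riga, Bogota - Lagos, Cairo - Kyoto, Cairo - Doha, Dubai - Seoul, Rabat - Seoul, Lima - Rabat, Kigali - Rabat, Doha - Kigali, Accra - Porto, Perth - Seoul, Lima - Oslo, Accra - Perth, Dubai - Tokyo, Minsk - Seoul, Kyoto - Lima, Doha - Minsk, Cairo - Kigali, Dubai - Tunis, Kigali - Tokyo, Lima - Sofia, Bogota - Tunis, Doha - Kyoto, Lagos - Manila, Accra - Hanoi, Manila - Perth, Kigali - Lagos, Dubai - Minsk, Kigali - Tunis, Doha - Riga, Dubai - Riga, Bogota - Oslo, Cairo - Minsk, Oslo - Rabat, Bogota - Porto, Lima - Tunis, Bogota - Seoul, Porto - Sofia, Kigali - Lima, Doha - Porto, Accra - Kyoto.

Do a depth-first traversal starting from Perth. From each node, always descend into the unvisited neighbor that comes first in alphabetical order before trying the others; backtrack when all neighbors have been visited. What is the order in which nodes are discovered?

Perth Accra Hanoi Tunis Bogota Lagos Kigali Cairo Doha Kyoto Lima Oslo Rabat Seoul Dubai Minsk Riga Porto Sofia Manila Tokyo

Visit Perth
Perth → Accra
Accra → Hanoi
Hanoi → Tunis
Tunis → Bogota
Bogota → Lagos
Lagos → Kigali
Kigali → Cairo
Cairo → Doha
Doha → Kyoto
Kyoto → Lima
Lima → Oslo
Oslo → Rabat
Rabat → Seoul
Seoul → Dubai
Dubai → Minsk
Dubai → Riga
Riga → Porto
Porto → Sofia
Sofia → Manila
Dubai → Tokyo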